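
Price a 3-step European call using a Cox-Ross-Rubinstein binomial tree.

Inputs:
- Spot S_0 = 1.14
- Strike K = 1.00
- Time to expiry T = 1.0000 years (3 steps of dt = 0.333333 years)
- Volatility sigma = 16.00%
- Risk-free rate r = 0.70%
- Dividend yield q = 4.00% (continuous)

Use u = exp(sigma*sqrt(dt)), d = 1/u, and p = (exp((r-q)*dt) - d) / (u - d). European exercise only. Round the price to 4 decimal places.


Answer: Price = V(0,0) = 0.1289

Derivation:
dt = T/N = 0.333333
u = exp(sigma*sqrt(dt)) = 1.096777; d = 1/u = 0.911762
p = (exp((r-q)*dt) - d) / (u - d) = 0.417794
Discount per step: exp(-r*dt) = 0.997669
Stock lattice S(k, i) with i counting down-moves:
  k=0: S(0,0) = 1.1400
  k=1: S(1,0) = 1.2503; S(1,1) = 1.0394
  k=2: S(2,0) = 1.3713; S(2,1) = 1.1400; S(2,2) = 0.9477
  k=3: S(3,0) = 1.5040; S(3,1) = 1.2503; S(3,2) = 1.0394; S(3,3) = 0.8641
Terminal payoffs V(N, i) = max(S_T - K, 0):
  V(3,0) = 0.504042; V(3,1) = 0.250326; V(3,2) = 0.039409; V(3,3) = 0.000000
Backward induction: V(k, i) = exp(-r*dt) * [p * V(k+1, i) + (1-p) * V(k+1, i+1)].
  V(2,0) = exp(-r*dt) * [p*0.504042 + (1-p)*0.250326] = 0.355497
  V(2,1) = exp(-r*dt) * [p*0.250326 + (1-p)*0.039409] = 0.127231
  V(2,2) = exp(-r*dt) * [p*0.039409 + (1-p)*0.000000] = 0.016426
  V(1,0) = exp(-r*dt) * [p*0.355497 + (1-p)*0.127231] = 0.222080
  V(1,1) = exp(-r*dt) * [p*0.127231 + (1-p)*0.016426] = 0.062574
  V(0,0) = exp(-r*dt) * [p*0.222080 + (1-p)*0.062574] = 0.128914


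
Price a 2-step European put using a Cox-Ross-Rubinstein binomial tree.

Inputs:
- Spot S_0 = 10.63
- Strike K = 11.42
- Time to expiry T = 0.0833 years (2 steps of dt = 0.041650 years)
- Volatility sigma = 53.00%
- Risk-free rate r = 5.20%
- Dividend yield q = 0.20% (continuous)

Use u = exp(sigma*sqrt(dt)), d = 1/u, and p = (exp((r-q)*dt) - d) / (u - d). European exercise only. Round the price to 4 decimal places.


dt = T/N = 0.041650
u = exp(sigma*sqrt(dt)) = 1.114231; d = 1/u = 0.897480
p = (exp((r-q)*dt) - d) / (u - d) = 0.482603
Discount per step: exp(-r*dt) = 0.997837
Stock lattice S(k, i) with i counting down-moves:
  k=0: S(0,0) = 10.6300
  k=1: S(1,0) = 11.8443; S(1,1) = 9.5402
  k=2: S(2,0) = 13.1973; S(2,1) = 10.6300; S(2,2) = 8.5622
Terminal payoffs V(N, i) = max(K - S_T, 0):
  V(2,0) = 0.000000; V(2,1) = 0.790000; V(2,2) = 2.857845
Backward induction: V(k, i) = exp(-r*dt) * [p * V(k+1, i) + (1-p) * V(k+1, i+1)].
  V(1,0) = exp(-r*dt) * [p*0.000000 + (1-p)*0.790000] = 0.407859
  V(1,1) = exp(-r*dt) * [p*0.790000 + (1-p)*2.857845] = 1.855873
  V(0,0) = exp(-r*dt) * [p*0.407859 + (1-p)*1.855873] = 1.154554

Answer: Price = V(0,0) = 1.1546


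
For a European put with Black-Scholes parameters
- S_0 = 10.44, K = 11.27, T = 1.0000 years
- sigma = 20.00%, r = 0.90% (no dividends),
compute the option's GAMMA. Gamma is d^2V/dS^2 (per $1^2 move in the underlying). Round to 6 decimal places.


d1 = -0.2374987280; d2 = -0.4374987280
phi(d1) = 0.3878481600; exp(-qT) = 1.0000000000; exp(-rT) = 0.9910403788
Gamma = exp(-qT) * phi(d1) / (S * sigma * sqrt(T)) = 1.0000000000 * 0.3878481600 / (10.4400 * 0.2000 * 1.0000000000) = 0.185751

Answer: Gamma = 0.185751


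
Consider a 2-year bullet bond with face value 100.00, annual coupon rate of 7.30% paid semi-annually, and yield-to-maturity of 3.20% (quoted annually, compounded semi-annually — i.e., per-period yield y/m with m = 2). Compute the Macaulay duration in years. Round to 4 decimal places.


Coupon per period c = face * coupon_rate / m = 3.650000
Periods per year m = 2; per-period yield y/m = 0.016000
Number of cashflows N = 4
Cashflows (t years, CF_t, discount factor 1/(1+y/m)^(m*t), PV):
  t = 0.5000: CF_t = 3.650000, DF = 0.984252, PV = 3.592520
  t = 1.0000: CF_t = 3.650000, DF = 0.968752, PV = 3.535945
  t = 1.5000: CF_t = 3.650000, DF = 0.953496, PV = 3.480260
  t = 2.0000: CF_t = 103.650000, DF = 0.938480, PV = 97.273485
Price P = sum_t PV_t = 107.882209
Macaulay numerator sum_t t * PV_t:
  t * PV_t at t = 0.5000: 1.796260
  t * PV_t at t = 1.0000: 3.535945
  t * PV_t at t = 1.5000: 5.220391
  t * PV_t at t = 2.0000: 194.546970
Macaulay duration D = (sum_t t * PV_t) / P = 205.099565 / 107.882209 = 1.901144

Answer: Macaulay duration = 1.9011 years


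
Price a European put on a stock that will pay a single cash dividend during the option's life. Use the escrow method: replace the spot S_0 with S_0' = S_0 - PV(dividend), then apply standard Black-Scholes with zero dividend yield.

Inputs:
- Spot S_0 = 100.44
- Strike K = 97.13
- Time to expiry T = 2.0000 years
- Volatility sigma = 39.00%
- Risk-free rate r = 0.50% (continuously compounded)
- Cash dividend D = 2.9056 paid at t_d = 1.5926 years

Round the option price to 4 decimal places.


Answer: Price = 20.3555

Derivation:
PV(D) = D * exp(-r * t_d) = 2.9056 * 0.99206862 = 2.88255458
S_0' = S_0 - PV(D) = 100.4400 - 2.88255458 = 97.55744542
d1 = (ln(S_0'/K) + (r + sigma^2/2)*T) / (sigma*sqrt(T)) = 0.30186407
d2 = d1 - sigma*sqrt(T) = -0.24967922
exp(-rT) = 0.99004983
N(-d1) = 0.38137784; N(-d2) = 0.59858229
P = K * exp(-rT) * N(-d2) - S_0' * N(-d1) = 97.1300 * 0.99004983 * 0.59858229 - 97.55744542 * 0.38137784 = 20.3555


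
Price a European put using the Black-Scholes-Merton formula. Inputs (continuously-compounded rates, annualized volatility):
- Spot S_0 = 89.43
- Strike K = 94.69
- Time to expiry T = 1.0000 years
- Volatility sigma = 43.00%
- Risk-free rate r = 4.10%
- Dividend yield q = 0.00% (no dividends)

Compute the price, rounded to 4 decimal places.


Answer: Price = 16.0866

Derivation:
d1 = (ln(S/K) + (r - q + 0.5*sigma^2) * T) / (sigma * sqrt(T)) = 0.17743674
d2 = d1 - sigma * sqrt(T) = -0.25256326
exp(-rT) = 0.95982913; exp(-qT) = 1.00000000
P = K * exp(-rT) * N(-d2) - S_0 * exp(-qT) * N(-d1)
N(-d1) = 0.42958268; N(-d2) = 0.59969714
P = 94.6900 * 0.95982913 * 0.59969714 - 89.4300 * 1.00000000 * 0.42958268 = 16.0866


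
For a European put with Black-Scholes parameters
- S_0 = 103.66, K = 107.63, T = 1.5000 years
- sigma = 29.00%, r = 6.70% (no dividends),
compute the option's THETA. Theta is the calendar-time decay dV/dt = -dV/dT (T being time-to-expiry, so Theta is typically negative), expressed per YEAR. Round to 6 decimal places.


Answer: Theta = -1.335459

Derivation:
d1 = 0.3547308629; d2 = -0.0004451498
phi(d1) = 0.3746153451; exp(-qT) = 1.0000000000; exp(-rT) = 0.9043851124
Theta = -S*exp(-qT)*phi(d1)*sigma/(2*sqrt(T)) + r*K*exp(-rT)*N(-d2) - q*S*exp(-qT)*N(-d1)
N(-d1) = 0.3613956137; N(-d2) = 0.5001775891; sqrt(T) = 1.2247448714
Term 1 = -103.6600 * 1.0000000000 * 0.3746153451 * 0.2900 / (2 * 1.2247448714) = -4.5974725015
Term 2 = 0.0670 * 107.6300 * 0.9043851124 * 0.5001775891 = 3.2620136680
Term 3 = 0 (no dividend yield, q = 0)
Theta = -4.5974725015 + (3.2620136680) + (0.0000000000) = -1.335459


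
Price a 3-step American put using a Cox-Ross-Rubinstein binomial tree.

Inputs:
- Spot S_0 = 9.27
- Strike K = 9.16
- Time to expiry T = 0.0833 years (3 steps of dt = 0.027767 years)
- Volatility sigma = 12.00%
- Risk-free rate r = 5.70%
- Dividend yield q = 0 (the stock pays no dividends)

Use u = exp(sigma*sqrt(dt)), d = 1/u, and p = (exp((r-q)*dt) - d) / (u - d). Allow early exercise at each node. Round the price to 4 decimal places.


dt = T/N = 0.027767
u = exp(sigma*sqrt(dt)) = 1.020197; d = 1/u = 0.980203
p = (exp((r-q)*dt) - d) / (u - d) = 0.534605
Discount per step: exp(-r*dt) = 0.998419
Stock lattice S(k, i) with i counting down-moves:
  k=0: S(0,0) = 9.2700
  k=1: S(1,0) = 9.4572; S(1,1) = 9.0865
  k=2: S(2,0) = 9.6482; S(2,1) = 9.2700; S(2,2) = 8.9066
  k=3: S(3,0) = 9.8431; S(3,1) = 9.4572; S(3,2) = 9.0865; S(3,3) = 8.7303
Terminal payoffs V(N, i) = max(K - S_T, 0):
  V(3,0) = 0.000000; V(3,1) = 0.000000; V(3,2) = 0.073522; V(3,3) = 0.429738
Backward induction: V(k, i) = exp(-r*dt) * [p * V(k+1, i) + (1-p) * V(k+1, i+1)]; then take max(V_cont, immediate exercise) for American.
  V(2,0) = exp(-r*dt) * [p*0.000000 + (1-p)*0.000000] = 0.000000; exercise = 0.000000; V(2,0) = max -> 0.000000
  V(2,1) = exp(-r*dt) * [p*0.000000 + (1-p)*0.073522] = 0.034163; exercise = 0.000000; V(2,1) = max -> 0.034163
  V(2,2) = exp(-r*dt) * [p*0.073522 + (1-p)*0.429738] = 0.238925; exercise = 0.253411; V(2,2) = max -> 0.253411
  V(1,0) = exp(-r*dt) * [p*0.000000 + (1-p)*0.034163] = 0.015874; exercise = 0.000000; V(1,0) = max -> 0.015874
  V(1,1) = exp(-r*dt) * [p*0.034163 + (1-p)*0.253411] = 0.135984; exercise = 0.073522; V(1,1) = max -> 0.135984
  V(0,0) = exp(-r*dt) * [p*0.015874 + (1-p)*0.135984] = 0.071659; exercise = 0.000000; V(0,0) = max -> 0.071659

Answer: Price = V(0,0) = 0.0717


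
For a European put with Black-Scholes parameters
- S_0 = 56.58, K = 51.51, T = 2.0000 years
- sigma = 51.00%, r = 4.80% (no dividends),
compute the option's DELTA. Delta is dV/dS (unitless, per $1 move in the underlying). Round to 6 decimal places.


Answer: Delta = -0.266350

Derivation:
d1 = 0.6238894670; d2 = -0.0973594498
phi(d1) = 0.3283886161; exp(-qT) = 1.0000000000; exp(-rT) = 0.9084640161
N(-d1) = 0.2663500891
Delta = -exp(-qT) * N(-d1) = -1.0000000000 * 0.2663500891 = -0.266350


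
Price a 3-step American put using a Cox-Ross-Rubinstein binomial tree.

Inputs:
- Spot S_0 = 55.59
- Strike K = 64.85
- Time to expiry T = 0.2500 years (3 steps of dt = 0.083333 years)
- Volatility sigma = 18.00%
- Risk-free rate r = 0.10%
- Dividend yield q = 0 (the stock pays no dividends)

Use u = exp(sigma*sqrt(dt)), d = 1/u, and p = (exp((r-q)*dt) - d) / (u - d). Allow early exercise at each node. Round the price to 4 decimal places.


dt = T/N = 0.083333
u = exp(sigma*sqrt(dt)) = 1.053335; d = 1/u = 0.949365
p = (exp((r-q)*dt) - d) / (u - d) = 0.487814
Discount per step: exp(-r*dt) = 0.999917
Stock lattice S(k, i) with i counting down-moves:
  k=0: S(0,0) = 55.5900
  k=1: S(1,0) = 58.5549; S(1,1) = 52.7752
  k=2: S(2,0) = 61.6779; S(2,1) = 55.5900; S(2,2) = 50.1030
  k=3: S(3,0) = 64.9675; S(3,1) = 58.5549; S(3,2) = 52.7752; S(3,3) = 47.5660
Terminal payoffs V(N, i) = max(K - S_T, 0):
  V(3,0) = 0.000000; V(3,1) = 6.295095; V(3,2) = 12.074778; V(3,3) = 17.283975
Backward induction: V(k, i) = exp(-r*dt) * [p * V(k+1, i) + (1-p) * V(k+1, i+1)]; then take max(V_cont, immediate exercise) for American.
  V(2,0) = exp(-r*dt) * [p*0.000000 + (1-p)*6.295095] = 3.223991; exercise = 3.172057; V(2,0) = max -> 3.223991
  V(2,1) = exp(-r*dt) * [p*6.295095 + (1-p)*12.074778] = 9.254596; exercise = 9.260000; V(2,1) = max -> 9.260000
  V(2,2) = exp(-r*dt) * [p*12.074778 + (1-p)*17.283975] = 14.741626; exercise = 14.747030; V(2,2) = max -> 14.747030
  V(1,0) = exp(-r*dt) * [p*3.223991 + (1-p)*9.260000] = 6.315023; exercise = 6.295095; V(1,0) = max -> 6.315023
  V(1,1) = exp(-r*dt) * [p*9.260000 + (1-p)*14.747030] = 12.069374; exercise = 12.074778; V(1,1) = max -> 12.074778
  V(0,0) = exp(-r*dt) * [p*6.315023 + (1-p)*12.074778] = 9.264316; exercise = 9.260000; V(0,0) = max -> 9.264316

Answer: Price = V(0,0) = 9.2643


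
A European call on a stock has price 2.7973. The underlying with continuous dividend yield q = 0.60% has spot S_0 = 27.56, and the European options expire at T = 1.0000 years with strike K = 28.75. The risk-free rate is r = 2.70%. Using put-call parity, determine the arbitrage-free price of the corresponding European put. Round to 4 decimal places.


Answer: Put price = 3.3863

Derivation:
Put-call parity: C - P = S_0 * exp(-qT) - K * exp(-rT).
S_0 * exp(-qT) = 27.5600 * 0.99401796 = 27.39513509
K * exp(-rT) = 28.7500 * 0.97336124 = 27.98413569
P = C - S*exp(-qT) + K*exp(-rT)
P = 2.7973 - 27.39513509 + 27.98413569 = 3.3863


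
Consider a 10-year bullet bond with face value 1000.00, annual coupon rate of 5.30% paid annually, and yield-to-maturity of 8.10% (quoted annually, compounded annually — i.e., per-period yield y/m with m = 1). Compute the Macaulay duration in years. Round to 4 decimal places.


Coupon per period c = face * coupon_rate / m = 53.000000
Periods per year m = 1; per-period yield y/m = 0.081000
Number of cashflows N = 10
Cashflows (t years, CF_t, discount factor 1/(1+y/m)^(m*t), PV):
  t = 1.0000: CF_t = 53.000000, DF = 0.925069, PV = 49.028677
  t = 2.0000: CF_t = 53.000000, DF = 0.855753, PV = 45.354928
  t = 3.0000: CF_t = 53.000000, DF = 0.791631, PV = 41.956455
  t = 4.0000: CF_t = 53.000000, DF = 0.732314, PV = 38.812632
  t = 5.0000: CF_t = 53.000000, DF = 0.677441, PV = 35.904377
  t = 6.0000: CF_t = 53.000000, DF = 0.626680, PV = 33.214040
  t = 7.0000: CF_t = 53.000000, DF = 0.579722, PV = 30.725292
  t = 8.0000: CF_t = 53.000000, DF = 0.536284, PV = 28.423026
  t = 9.0000: CF_t = 53.000000, DF = 0.496099, PV = 26.293271
  t = 10.0000: CF_t = 1053.000000, DF = 0.458926, PV = 483.249520
Price P = sum_t PV_t = 812.962219
Macaulay numerator sum_t t * PV_t:
  t * PV_t at t = 1.0000: 49.028677
  t * PV_t at t = 2.0000: 90.709856
  t * PV_t at t = 3.0000: 125.869365
  t * PV_t at t = 4.0000: 155.250528
  t * PV_t at t = 5.0000: 179.521887
  t * PV_t at t = 6.0000: 199.284241
  t * PV_t at t = 7.0000: 215.077041
  t * PV_t at t = 8.0000: 227.384211
  t * PV_t at t = 9.0000: 236.639442
  t * PV_t at t = 10.0000: 4832.495204
Macaulay duration D = (sum_t t * PV_t) / P = 6311.260451 / 812.962219 = 7.763289

Answer: Macaulay duration = 7.7633 years


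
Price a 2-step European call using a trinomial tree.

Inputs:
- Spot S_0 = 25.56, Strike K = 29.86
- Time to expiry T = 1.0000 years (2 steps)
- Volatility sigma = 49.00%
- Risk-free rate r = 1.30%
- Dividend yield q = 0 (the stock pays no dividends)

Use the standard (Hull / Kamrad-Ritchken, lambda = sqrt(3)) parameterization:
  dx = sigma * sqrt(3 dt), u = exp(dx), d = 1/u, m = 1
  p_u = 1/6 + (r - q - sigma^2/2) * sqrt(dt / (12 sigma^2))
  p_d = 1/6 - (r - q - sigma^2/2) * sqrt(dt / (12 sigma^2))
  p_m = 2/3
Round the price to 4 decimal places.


Answer: Price = V(0,0) = 3.4954

Derivation:
dt = T/N = 0.500000; dx = sigma*sqrt(3*dt) = 0.600125
u = exp(dx) = 1.822347; d = 1/u = 0.548743
p_u = 0.122072, p_m = 0.666667, p_d = 0.211262
Discount per step: exp(-r*dt) = 0.993521
Stock lattice S(k, j) with j the centered position index:
  k=0: S(0,+0) = 25.5600
  k=1: S(1,-1) = 14.0259; S(1,+0) = 25.5600; S(1,+1) = 46.5792
  k=2: S(2,-2) = 7.6966; S(2,-1) = 14.0259; S(2,+0) = 25.5600; S(2,+1) = 46.5792; S(2,+2) = 84.8834
Terminal payoffs V(N, j) = max(S_T - K, 0):
  V(2,-2) = 0.000000; V(2,-1) = 0.000000; V(2,+0) = 0.000000; V(2,+1) = 16.719178; V(2,+2) = 55.023405
Backward induction: V(k, j) = exp(-r*dt) * [p_u * V(k+1, j+1) + p_m * V(k+1, j) + p_d * V(k+1, j-1)]
  V(1,-1) = exp(-r*dt) * [p_u*0.000000 + p_m*0.000000 + p_d*0.000000] = 0.000000
  V(1,+0) = exp(-r*dt) * [p_u*16.719178 + p_m*0.000000 + p_d*0.000000] = 2.027717
  V(1,+1) = exp(-r*dt) * [p_u*55.023405 + p_m*16.719178 + p_d*0.000000] = 17.747192
  V(0,+0) = exp(-r*dt) * [p_u*17.747192 + p_m*2.027717 + p_d*0.000000] = 3.495448


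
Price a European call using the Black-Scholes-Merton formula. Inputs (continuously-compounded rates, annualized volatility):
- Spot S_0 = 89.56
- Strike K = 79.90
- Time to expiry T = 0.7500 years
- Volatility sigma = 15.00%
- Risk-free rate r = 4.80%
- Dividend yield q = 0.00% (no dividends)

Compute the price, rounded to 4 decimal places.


Answer: Price = 13.1469

Derivation:
d1 = (ln(S/K) + (r - q + 0.5*sigma^2) * T) / (sigma * sqrt(T)) = 1.22067581
d2 = d1 - sigma * sqrt(T) = 1.09077200
exp(-rT) = 0.96464029; exp(-qT) = 1.00000000
C = S_0 * exp(-qT) * N(d1) - K * exp(-rT) * N(d2)
N(d1) = 0.88889560; N(d2) = 0.86231339
C = 89.5600 * 1.00000000 * 0.88889560 - 79.9000 * 0.96464029 * 0.86231339 = 13.1469


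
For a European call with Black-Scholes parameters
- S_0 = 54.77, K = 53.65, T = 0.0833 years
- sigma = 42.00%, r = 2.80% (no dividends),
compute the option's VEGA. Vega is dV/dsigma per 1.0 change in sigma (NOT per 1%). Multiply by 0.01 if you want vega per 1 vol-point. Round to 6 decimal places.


d1 = 0.2502950303; d2 = 0.1290757249
phi(d1) = 0.3866395813; exp(-qT) = 1.0000000000; exp(-rT) = 0.9976703179
Vega = S * exp(-qT) * phi(d1) * sqrt(T) = 54.7700 * 1.0000000000 * 0.3866395813 * 0.2886173938 = 6.111834

Answer: Vega = 6.111834


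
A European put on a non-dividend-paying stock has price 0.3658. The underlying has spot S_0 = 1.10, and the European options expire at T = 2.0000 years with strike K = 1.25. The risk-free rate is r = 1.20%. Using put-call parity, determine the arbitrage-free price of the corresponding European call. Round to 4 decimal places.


Put-call parity: C - P = S_0 * exp(-qT) - K * exp(-rT).
S_0 * exp(-qT) = 1.1000 * 1.00000000 = 1.10000000
K * exp(-rT) = 1.2500 * 0.97628571 = 1.22035714
C = P + S*exp(-qT) - K*exp(-rT)
C = 0.3658 + 1.10000000 - 1.22035714 = 0.2454

Answer: Call price = 0.2454


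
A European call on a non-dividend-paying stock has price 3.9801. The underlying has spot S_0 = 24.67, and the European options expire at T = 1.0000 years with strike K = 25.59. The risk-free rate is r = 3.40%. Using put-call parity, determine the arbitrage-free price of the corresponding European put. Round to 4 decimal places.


Answer: Put price = 4.0447

Derivation:
Put-call parity: C - P = S_0 * exp(-qT) - K * exp(-rT).
S_0 * exp(-qT) = 24.6700 * 1.00000000 = 24.67000000
K * exp(-rT) = 25.5900 * 0.96657150 = 24.73456480
P = C - S*exp(-qT) + K*exp(-rT)
P = 3.9801 - 24.67000000 + 24.73456480 = 4.0447


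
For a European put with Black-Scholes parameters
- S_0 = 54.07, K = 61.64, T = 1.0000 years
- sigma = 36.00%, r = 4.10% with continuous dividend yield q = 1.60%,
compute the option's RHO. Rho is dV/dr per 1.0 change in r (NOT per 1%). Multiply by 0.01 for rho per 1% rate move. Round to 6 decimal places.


Answer: Rho = -40.375772

Derivation:
d1 = -0.1145319641; d2 = -0.4745319641
phi(d1) = 0.3963342657; exp(-qT) = 0.9841273201; exp(-rT) = 0.9598291299
N(-d2) = 0.6824396951
Rho = -K*T*exp(-rT)*N(-d2) = -61.6400 * 1.0000 * 0.9598291299 * 0.6824396951 = -40.375772


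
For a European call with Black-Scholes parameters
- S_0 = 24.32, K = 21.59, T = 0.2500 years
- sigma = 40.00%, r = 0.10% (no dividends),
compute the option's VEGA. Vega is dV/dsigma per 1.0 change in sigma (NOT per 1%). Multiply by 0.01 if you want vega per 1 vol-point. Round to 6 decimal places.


Answer: Vega = 3.806049

Derivation:
d1 = 0.6965940629; d2 = 0.4965940629
phi(d1) = 0.3129974682; exp(-qT) = 1.0000000000; exp(-rT) = 0.9997500312
Vega = S * exp(-qT) * phi(d1) * sqrt(T) = 24.3200 * 1.0000000000 * 0.3129974682 * 0.5000000000 = 3.806049


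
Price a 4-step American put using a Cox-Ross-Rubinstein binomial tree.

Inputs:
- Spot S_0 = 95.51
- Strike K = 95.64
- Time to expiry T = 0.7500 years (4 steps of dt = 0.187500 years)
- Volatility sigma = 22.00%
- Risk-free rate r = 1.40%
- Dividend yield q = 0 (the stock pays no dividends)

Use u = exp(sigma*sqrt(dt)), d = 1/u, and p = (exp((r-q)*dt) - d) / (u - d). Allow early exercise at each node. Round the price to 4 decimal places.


Answer: Price = V(0,0) = 6.5728

Derivation:
dt = T/N = 0.187500
u = exp(sigma*sqrt(dt)) = 1.099948; d = 1/u = 0.909134
p = (exp((r-q)*dt) - d) / (u - d) = 0.489977
Discount per step: exp(-r*dt) = 0.997378
Stock lattice S(k, i) with i counting down-moves:
  k=0: S(0,0) = 95.5100
  k=1: S(1,0) = 105.0560; S(1,1) = 86.8314
  k=2: S(2,0) = 115.5561; S(2,1) = 95.5100; S(2,2) = 78.9414
  k=3: S(3,0) = 127.1057; S(3,1) = 105.0560; S(3,2) = 86.8314; S(3,3) = 71.7683
  k=4: S(4,0) = 139.8097; S(4,1) = 115.5561; S(4,2) = 95.5100; S(4,3) = 78.9414; S(4,4) = 65.2470
Terminal payoffs V(N, i) = max(K - S_T, 0):
  V(4,0) = 0.000000; V(4,1) = 0.000000; V(4,2) = 0.130000; V(4,3) = 16.698635; V(4,4) = 30.393019
Backward induction: V(k, i) = exp(-r*dt) * [p * V(k+1, i) + (1-p) * V(k+1, i+1)]; then take max(V_cont, immediate exercise) for American.
  V(3,0) = exp(-r*dt) * [p*0.000000 + (1-p)*0.000000] = 0.000000; exercise = 0.000000; V(3,0) = max -> 0.000000
  V(3,1) = exp(-r*dt) * [p*0.000000 + (1-p)*0.130000] = 0.066129; exercise = 0.000000; V(3,1) = max -> 0.066129
  V(3,2) = exp(-r*dt) * [p*0.130000 + (1-p)*16.698635] = 8.557887; exercise = 8.808613; V(3,2) = max -> 8.808613
  V(3,3) = exp(-r*dt) * [p*16.698635 + (1-p)*30.393019] = 23.620996; exercise = 23.871722; V(3,3) = max -> 23.871722
  V(2,0) = exp(-r*dt) * [p*0.000000 + (1-p)*0.066129] = 0.033639; exercise = 0.000000; V(2,0) = max -> 0.033639
  V(2,1) = exp(-r*dt) * [p*0.066129 + (1-p)*8.808613] = 4.513132; exercise = 0.130000; V(2,1) = max -> 4.513132
  V(2,2) = exp(-r*dt) * [p*8.808613 + (1-p)*23.871722] = 16.447909; exercise = 16.698635; V(2,2) = max -> 16.698635
  V(1,0) = exp(-r*dt) * [p*0.033639 + (1-p)*4.513132] = 2.312205; exercise = 0.000000; V(1,0) = max -> 2.312205
  V(1,1) = exp(-r*dt) * [p*4.513132 + (1-p)*16.698635] = 10.699892; exercise = 8.808613; V(1,1) = max -> 10.699892
  V(0,0) = exp(-r*dt) * [p*2.312205 + (1-p)*10.699892] = 6.572840; exercise = 0.130000; V(0,0) = max -> 6.572840


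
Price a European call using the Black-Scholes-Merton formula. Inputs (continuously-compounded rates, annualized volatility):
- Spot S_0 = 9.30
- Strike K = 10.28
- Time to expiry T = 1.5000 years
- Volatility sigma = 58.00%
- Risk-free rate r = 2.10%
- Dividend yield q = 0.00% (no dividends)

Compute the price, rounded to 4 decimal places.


Answer: Price = 2.3543

Derivation:
d1 = (ln(S/K) + (r - q + 0.5*sigma^2) * T) / (sigma * sqrt(T)) = 0.25848331
d2 = d1 - sigma * sqrt(T) = -0.45186872
exp(-rT) = 0.96899096; exp(-qT) = 1.00000000
C = S_0 * exp(-qT) * N(d1) - K * exp(-rT) * N(d2)
N(d1) = 0.60198303; N(d2) = 0.32568178
C = 9.3000 * 1.00000000 * 0.60198303 - 10.2800 * 0.96899096 * 0.32568178 = 2.3543


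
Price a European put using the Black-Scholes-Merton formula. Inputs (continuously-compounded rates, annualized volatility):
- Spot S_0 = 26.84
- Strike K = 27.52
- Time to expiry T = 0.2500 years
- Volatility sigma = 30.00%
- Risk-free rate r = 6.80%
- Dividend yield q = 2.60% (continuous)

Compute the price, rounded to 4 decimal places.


Answer: Price = 1.8084

Derivation:
d1 = (ln(S/K) + (r - q + 0.5*sigma^2) * T) / (sigma * sqrt(T)) = -0.02179801
d2 = d1 - sigma * sqrt(T) = -0.17179801
exp(-rT) = 0.98314368; exp(-qT) = 0.99352108
P = K * exp(-rT) * N(-d2) - S_0 * exp(-qT) * N(-d1)
N(-d1) = 0.50869546; N(-d2) = 0.56820183
P = 27.5200 * 0.98314368 * 0.56820183 - 26.8400 * 0.99352108 * 0.50869546 = 1.8084


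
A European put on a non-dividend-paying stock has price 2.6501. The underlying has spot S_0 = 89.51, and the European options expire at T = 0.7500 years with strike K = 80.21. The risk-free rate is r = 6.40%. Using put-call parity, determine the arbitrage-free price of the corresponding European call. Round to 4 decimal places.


Answer: Call price = 15.7092

Derivation:
Put-call parity: C - P = S_0 * exp(-qT) - K * exp(-rT).
S_0 * exp(-qT) = 89.5100 * 1.00000000 = 89.51000000
K * exp(-rT) = 80.2100 * 0.95313379 = 76.45086106
C = P + S*exp(-qT) - K*exp(-rT)
C = 2.6501 + 89.51000000 - 76.45086106 = 15.7092


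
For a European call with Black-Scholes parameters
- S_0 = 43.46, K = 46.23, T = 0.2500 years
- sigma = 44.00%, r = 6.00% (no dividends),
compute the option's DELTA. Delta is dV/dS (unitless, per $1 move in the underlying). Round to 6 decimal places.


d1 = -0.1026725599; d2 = -0.3226725599
phi(d1) = 0.3968450565; exp(-qT) = 1.0000000000; exp(-rT) = 0.9851119396
N(d1) = 0.4591114263
Delta = exp(-qT) * N(d1) = 1.0000000000 * 0.4591114263 = 0.459111

Answer: Delta = 0.459111


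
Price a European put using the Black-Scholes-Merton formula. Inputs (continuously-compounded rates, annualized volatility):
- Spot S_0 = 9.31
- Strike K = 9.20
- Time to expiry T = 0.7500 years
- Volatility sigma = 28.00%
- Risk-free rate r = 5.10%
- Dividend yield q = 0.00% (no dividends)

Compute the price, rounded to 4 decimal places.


Answer: Price = 0.6674

Derivation:
d1 = (ln(S/K) + (r - q + 0.5*sigma^2) * T) / (sigma * sqrt(T)) = 0.32799932
d2 = d1 - sigma * sqrt(T) = 0.08551220
exp(-rT) = 0.96247229; exp(-qT) = 1.00000000
P = K * exp(-rT) * N(-d2) - S_0 * exp(-qT) * N(-d1)
N(-d1) = 0.37145609; N(-d2) = 0.46592710
P = 9.2000 * 0.96247229 * 0.46592710 - 9.3100 * 1.00000000 * 0.37145609 = 0.6674


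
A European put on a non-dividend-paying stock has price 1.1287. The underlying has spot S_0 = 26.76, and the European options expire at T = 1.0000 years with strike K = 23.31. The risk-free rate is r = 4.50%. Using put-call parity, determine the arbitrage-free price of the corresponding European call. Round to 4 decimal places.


Answer: Call price = 5.6044

Derivation:
Put-call parity: C - P = S_0 * exp(-qT) - K * exp(-rT).
S_0 * exp(-qT) = 26.7600 * 1.00000000 = 26.76000000
K * exp(-rT) = 23.3100 * 0.95599748 = 22.28430130
C = P + S*exp(-qT) - K*exp(-rT)
C = 1.1287 + 26.76000000 - 22.28430130 = 5.6044


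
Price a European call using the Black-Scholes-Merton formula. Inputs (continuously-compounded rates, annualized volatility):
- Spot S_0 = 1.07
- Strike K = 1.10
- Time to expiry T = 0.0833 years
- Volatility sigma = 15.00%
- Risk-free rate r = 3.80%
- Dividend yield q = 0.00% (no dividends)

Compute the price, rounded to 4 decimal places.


Answer: Price = 0.0084

Derivation:
d1 = (ln(S/K) + (r - q + 0.5*sigma^2) * T) / (sigma * sqrt(T)) = -0.54394981
d2 = d1 - sigma * sqrt(T) = -0.58724242
exp(-rT) = 0.99683960; exp(-qT) = 1.00000000
C = S_0 * exp(-qT) * N(d1) - K * exp(-rT) * N(d2)
N(d1) = 0.29323801; N(d2) = 0.27852045
C = 1.0700 * 1.00000000 * 0.29323801 - 1.1000 * 0.99683960 * 0.27852045 = 0.0084


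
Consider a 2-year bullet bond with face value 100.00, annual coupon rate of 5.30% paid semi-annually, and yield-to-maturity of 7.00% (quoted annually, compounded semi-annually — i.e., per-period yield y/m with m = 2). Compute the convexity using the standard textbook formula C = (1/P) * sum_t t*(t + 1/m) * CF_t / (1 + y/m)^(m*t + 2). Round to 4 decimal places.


Coupon per period c = face * coupon_rate / m = 2.650000
Periods per year m = 2; per-period yield y/m = 0.035000
Number of cashflows N = 4
Cashflows (t years, CF_t, discount factor 1/(1+y/m)^(m*t), PV):
  t = 0.5000: CF_t = 2.650000, DF = 0.966184, PV = 2.560386
  t = 1.0000: CF_t = 2.650000, DF = 0.933511, PV = 2.473803
  t = 1.5000: CF_t = 2.650000, DF = 0.901943, PV = 2.390148
  t = 2.0000: CF_t = 102.650000, DF = 0.871442, PV = 89.453545
Price P = sum_t PV_t = 96.877883
Convexity numerator sum_t t*(t + 1/m) * CF_t / (1+y/m)^(m*t + 2):
  t = 0.5000: term = 1.195074
  t = 1.0000: term = 3.463983
  t = 1.5000: term = 6.693687
  t = 2.0000: term = 417.529206
Convexity = (1/P) * sum = 428.881949 / 96.877883 = 4.427037

Answer: Convexity = 4.4270


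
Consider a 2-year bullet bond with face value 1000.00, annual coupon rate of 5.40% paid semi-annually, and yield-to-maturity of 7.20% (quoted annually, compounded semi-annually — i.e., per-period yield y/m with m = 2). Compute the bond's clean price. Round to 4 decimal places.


Coupon per period c = face * coupon_rate / m = 27.000000
Periods per year m = 2; per-period yield y/m = 0.036000
Number of cashflows N = 4
Cashflows (t years, CF_t, discount factor 1/(1+y/m)^(m*t), PV):
  t = 0.5000: CF_t = 27.000000, DF = 0.965251, PV = 26.061776
  t = 1.0000: CF_t = 27.000000, DF = 0.931709, PV = 25.156154
  t = 1.5000: CF_t = 27.000000, DF = 0.899333, PV = 24.282002
  t = 2.0000: CF_t = 1027.000000, DF = 0.868082, PV = 891.520681
Price P = sum_t PV_t = 967.020614

Answer: Price = 967.0206


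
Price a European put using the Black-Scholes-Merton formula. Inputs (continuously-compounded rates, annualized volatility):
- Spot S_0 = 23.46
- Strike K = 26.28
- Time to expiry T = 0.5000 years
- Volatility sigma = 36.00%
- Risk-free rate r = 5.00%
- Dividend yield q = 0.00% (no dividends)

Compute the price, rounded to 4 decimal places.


Answer: Price = 3.7194

Derivation:
d1 = (ln(S/K) + (r - q + 0.5*sigma^2) * T) / (sigma * sqrt(T)) = -0.22042620
d2 = d1 - sigma * sqrt(T) = -0.47498464
exp(-rT) = 0.97530991; exp(-qT) = 1.00000000
P = K * exp(-rT) * N(-d2) - S_0 * exp(-qT) * N(-d1)
N(-d1) = 0.58723038; N(-d2) = 0.68260104
P = 26.2800 * 0.97530991 * 0.68260104 - 23.4600 * 1.00000000 * 0.58723038 = 3.7194


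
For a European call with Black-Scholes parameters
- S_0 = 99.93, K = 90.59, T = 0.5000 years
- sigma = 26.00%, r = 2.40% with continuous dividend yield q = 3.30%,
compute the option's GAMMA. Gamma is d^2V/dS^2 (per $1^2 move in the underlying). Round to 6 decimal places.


Answer: Gamma = 0.017828

Derivation:
d1 = 0.6011827793; d2 = 0.4173350162
phi(d1) = 0.3329879752; exp(-qT) = 0.9836353794; exp(-rT) = 0.9880717129
Gamma = exp(-qT) * phi(d1) / (S * sigma * sqrt(T)) = 0.9836353794 * 0.3329879752 / (99.9300 * 0.2600 * 0.7071067812) = 0.017828


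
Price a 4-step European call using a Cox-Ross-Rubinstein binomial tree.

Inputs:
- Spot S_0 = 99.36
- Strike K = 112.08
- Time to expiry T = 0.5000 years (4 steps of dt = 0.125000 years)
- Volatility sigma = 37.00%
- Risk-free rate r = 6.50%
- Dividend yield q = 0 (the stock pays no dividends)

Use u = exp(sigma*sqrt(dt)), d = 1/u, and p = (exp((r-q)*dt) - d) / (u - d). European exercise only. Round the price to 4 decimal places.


Answer: Price = V(0,0) = 7.4082

Derivation:
dt = T/N = 0.125000
u = exp(sigma*sqrt(dt)) = 1.139757; d = 1/u = 0.877380
p = (exp((r-q)*dt) - d) / (u - d) = 0.498436
Discount per step: exp(-r*dt) = 0.991908
Stock lattice S(k, i) with i counting down-moves:
  k=0: S(0,0) = 99.3600
  k=1: S(1,0) = 113.2462; S(1,1) = 87.1765
  k=2: S(2,0) = 129.0731; S(2,1) = 99.3600; S(2,2) = 76.4869
  k=3: S(3,0) = 147.1120; S(3,1) = 113.2462; S(3,2) = 87.1765; S(3,3) = 67.1081
  k=4: S(4,0) = 167.6718; S(4,1) = 129.0731; S(4,2) = 99.3600; S(4,3) = 76.4869; S(4,4) = 58.8794
Terminal payoffs V(N, i) = max(S_T - K, 0):
  V(4,0) = 55.591823; V(4,1) = 16.993128; V(4,2) = 0.000000; V(4,3) = 0.000000; V(4,4) = 0.000000
Backward induction: V(k, i) = exp(-r*dt) * [p * V(k+1, i) + (1-p) * V(k+1, i+1)].
  V(3,0) = exp(-r*dt) * [p*55.591823 + (1-p)*16.993128] = 35.938913
  V(3,1) = exp(-r*dt) * [p*16.993128 + (1-p)*0.000000] = 8.401447
  V(3,2) = exp(-r*dt) * [p*0.000000 + (1-p)*0.000000] = 0.000000
  V(3,3) = exp(-r*dt) * [p*0.000000 + (1-p)*0.000000] = 0.000000
  V(2,0) = exp(-r*dt) * [p*35.938913 + (1-p)*8.401447] = 21.948057
  V(2,1) = exp(-r*dt) * [p*8.401447 + (1-p)*0.000000] = 4.153697
  V(2,2) = exp(-r*dt) * [p*0.000000 + (1-p)*0.000000] = 0.000000
  V(1,0) = exp(-r*dt) * [p*21.948057 + (1-p)*4.153697] = 12.917663
  V(1,1) = exp(-r*dt) * [p*4.153697 + (1-p)*0.000000] = 2.053599
  V(0,0) = exp(-r*dt) * [p*12.917663 + (1-p)*2.053599] = 7.408202


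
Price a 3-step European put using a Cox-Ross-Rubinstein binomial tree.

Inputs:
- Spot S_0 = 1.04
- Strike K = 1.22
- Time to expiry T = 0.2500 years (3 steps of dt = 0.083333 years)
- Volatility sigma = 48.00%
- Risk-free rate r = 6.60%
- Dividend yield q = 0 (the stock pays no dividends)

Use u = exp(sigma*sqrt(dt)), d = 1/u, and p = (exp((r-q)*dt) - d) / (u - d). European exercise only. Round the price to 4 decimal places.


dt = T/N = 0.083333
u = exp(sigma*sqrt(dt)) = 1.148623; d = 1/u = 0.870607
p = (exp((r-q)*dt) - d) / (u - d) = 0.485252
Discount per step: exp(-r*dt) = 0.994515
Stock lattice S(k, i) with i counting down-moves:
  k=0: S(0,0) = 1.0400
  k=1: S(1,0) = 1.1946; S(1,1) = 0.9054
  k=2: S(2,0) = 1.3721; S(2,1) = 1.0400; S(2,2) = 0.7883
  k=3: S(3,0) = 1.5760; S(3,1) = 1.1946; S(3,2) = 0.9054; S(3,3) = 0.6863
Terminal payoffs V(N, i) = max(K - S_T, 0):
  V(3,0) = 0.000000; V(3,1) = 0.025432; V(3,2) = 0.314568; V(3,3) = 0.533721
Backward induction: V(k, i) = exp(-r*dt) * [p * V(k+1, i) + (1-p) * V(k+1, i+1)].
  V(2,0) = exp(-r*dt) * [p*0.000000 + (1-p)*0.025432] = 0.013019
  V(2,1) = exp(-r*dt) * [p*0.025432 + (1-p)*0.314568] = 0.173308
  V(2,2) = exp(-r*dt) * [p*0.314568 + (1-p)*0.533721] = 0.425033
  V(1,0) = exp(-r*dt) * [p*0.013019 + (1-p)*0.173308] = 0.095004
  V(1,1) = exp(-r*dt) * [p*0.173308 + (1-p)*0.425033] = 0.301222
  V(0,0) = exp(-r*dt) * [p*0.095004 + (1-p)*0.301222] = 0.200051

Answer: Price = V(0,0) = 0.2001


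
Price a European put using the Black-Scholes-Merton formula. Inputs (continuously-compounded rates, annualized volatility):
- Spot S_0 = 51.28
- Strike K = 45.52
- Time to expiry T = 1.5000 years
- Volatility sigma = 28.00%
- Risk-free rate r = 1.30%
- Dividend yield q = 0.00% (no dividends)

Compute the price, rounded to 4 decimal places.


d1 = (ln(S/K) + (r - q + 0.5*sigma^2) * T) / (sigma * sqrt(T)) = 0.57577304
d2 = d1 - sigma * sqrt(T) = 0.23284448
exp(-rT) = 0.98068890; exp(-qT) = 1.00000000
P = K * exp(-rT) * N(-d2) - S_0 * exp(-qT) * N(-d1)
N(-d1) = 0.28238430; N(-d2) = 0.40794109
P = 45.5200 * 0.98068890 * 0.40794109 - 51.2800 * 1.00000000 * 0.28238430 = 3.7302

Answer: Price = 3.7302


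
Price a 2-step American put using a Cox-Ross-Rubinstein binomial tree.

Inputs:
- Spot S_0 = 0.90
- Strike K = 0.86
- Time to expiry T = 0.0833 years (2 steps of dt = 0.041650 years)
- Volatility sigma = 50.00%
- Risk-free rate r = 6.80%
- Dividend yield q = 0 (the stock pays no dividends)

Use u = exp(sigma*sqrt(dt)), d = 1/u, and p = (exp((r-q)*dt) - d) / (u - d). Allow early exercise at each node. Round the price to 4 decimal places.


dt = T/N = 0.041650
u = exp(sigma*sqrt(dt)) = 1.107430; d = 1/u = 0.902992
p = (exp((r-q)*dt) - d) / (u - d) = 0.488385
Discount per step: exp(-r*dt) = 0.997172
Stock lattice S(k, i) with i counting down-moves:
  k=0: S(0,0) = 0.9000
  k=1: S(1,0) = 0.9967; S(1,1) = 0.8127
  k=2: S(2,0) = 1.1038; S(2,1) = 0.9000; S(2,2) = 0.7339
Terminal payoffs V(N, i) = max(K - S_T, 0):
  V(2,0) = 0.000000; V(2,1) = 0.000000; V(2,2) = 0.126145
Backward induction: V(k, i) = exp(-r*dt) * [p * V(k+1, i) + (1-p) * V(k+1, i+1)]; then take max(V_cont, immediate exercise) for American.
  V(1,0) = exp(-r*dt) * [p*0.000000 + (1-p)*0.000000] = 0.000000; exercise = 0.000000; V(1,0) = max -> 0.000000
  V(1,1) = exp(-r*dt) * [p*0.000000 + (1-p)*0.126145] = 0.064355; exercise = 0.047307; V(1,1) = max -> 0.064355
  V(0,0) = exp(-r*dt) * [p*0.000000 + (1-p)*0.064355] = 0.032832; exercise = 0.000000; V(0,0) = max -> 0.032832

Answer: Price = V(0,0) = 0.0328


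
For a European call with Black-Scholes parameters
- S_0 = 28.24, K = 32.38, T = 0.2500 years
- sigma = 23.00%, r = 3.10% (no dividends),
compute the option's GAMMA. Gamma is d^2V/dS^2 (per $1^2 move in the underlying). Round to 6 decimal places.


d1 = -1.0646872663; d2 = -1.1796872663
phi(d1) = 0.2263397657; exp(-qT) = 1.0000000000; exp(-rT) = 0.9922799538
Gamma = exp(-qT) * phi(d1) / (S * sigma * sqrt(T)) = 1.0000000000 * 0.2263397657 / (28.2400 * 0.2300 * 0.5000000000) = 0.069694

Answer: Gamma = 0.069694


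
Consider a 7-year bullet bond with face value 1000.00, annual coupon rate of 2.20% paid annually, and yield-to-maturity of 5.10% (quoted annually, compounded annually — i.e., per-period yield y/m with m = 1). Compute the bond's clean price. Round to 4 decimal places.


Coupon per period c = face * coupon_rate / m = 22.000000
Periods per year m = 1; per-period yield y/m = 0.051000
Number of cashflows N = 7
Cashflows (t years, CF_t, discount factor 1/(1+y/m)^(m*t), PV):
  t = 1.0000: CF_t = 22.000000, DF = 0.951475, PV = 20.932445
  t = 2.0000: CF_t = 22.000000, DF = 0.905304, PV = 19.916694
  t = 3.0000: CF_t = 22.000000, DF = 0.861374, PV = 18.950232
  t = 4.0000: CF_t = 22.000000, DF = 0.819576, PV = 18.030668
  t = 5.0000: CF_t = 22.000000, DF = 0.779806, PV = 17.155726
  t = 6.0000: CF_t = 22.000000, DF = 0.741965, PV = 16.323241
  t = 7.0000: CF_t = 1022.000000, DF = 0.705961, PV = 721.492604
Price P = sum_t PV_t = 832.801610

Answer: Price = 832.8016


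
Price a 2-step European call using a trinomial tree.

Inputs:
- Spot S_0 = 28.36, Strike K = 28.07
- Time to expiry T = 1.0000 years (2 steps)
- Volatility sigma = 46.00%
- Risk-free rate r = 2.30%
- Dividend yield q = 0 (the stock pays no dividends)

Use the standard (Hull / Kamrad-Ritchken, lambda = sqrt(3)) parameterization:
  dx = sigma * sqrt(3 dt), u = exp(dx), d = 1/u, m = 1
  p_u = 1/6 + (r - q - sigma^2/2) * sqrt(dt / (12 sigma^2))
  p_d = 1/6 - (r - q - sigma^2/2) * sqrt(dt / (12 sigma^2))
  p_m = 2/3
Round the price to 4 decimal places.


dt = T/N = 0.500000; dx = sigma*sqrt(3*dt) = 0.563383
u = exp(dx) = 1.756604; d = 1/u = 0.569280
p_u = 0.129924, p_m = 0.666667, p_d = 0.203409
Discount per step: exp(-r*dt) = 0.988566
Stock lattice S(k, j) with j the centered position index:
  k=0: S(0,+0) = 28.3600
  k=1: S(1,-1) = 16.1448; S(1,+0) = 28.3600; S(1,+1) = 49.8173
  k=2: S(2,-2) = 9.1909; S(2,-1) = 16.1448; S(2,+0) = 28.3600; S(2,+1) = 49.8173; S(2,+2) = 87.5093
Terminal payoffs V(N, j) = max(S_T - K, 0):
  V(2,-2) = 0.000000; V(2,-1) = 0.000000; V(2,+0) = 0.290000; V(2,+1) = 21.747301; V(2,+2) = 59.439292
Backward induction: V(k, j) = exp(-r*dt) * [p_u * V(k+1, j+1) + p_m * V(k+1, j) + p_d * V(k+1, j-1)]
  V(1,-1) = exp(-r*dt) * [p_u*0.290000 + p_m*0.000000 + p_d*0.000000] = 0.037247
  V(1,+0) = exp(-r*dt) * [p_u*21.747301 + p_m*0.290000 + p_d*0.000000] = 2.984319
  V(1,+1) = exp(-r*dt) * [p_u*59.439292 + p_m*21.747301 + p_d*0.290000] = 22.025049
  V(0,+0) = exp(-r*dt) * [p_u*22.025049 + p_m*2.984319 + p_d*0.037247] = 4.803157

Answer: Price = V(0,0) = 4.8032


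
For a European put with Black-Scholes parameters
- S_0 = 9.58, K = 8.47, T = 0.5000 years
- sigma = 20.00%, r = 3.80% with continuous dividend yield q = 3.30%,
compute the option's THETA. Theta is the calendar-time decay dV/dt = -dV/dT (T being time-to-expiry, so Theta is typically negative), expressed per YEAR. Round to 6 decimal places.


d1 = 0.9591697246; d2 = 0.8177483684
phi(d1) = 0.2518449110; exp(-qT) = 0.9836353794; exp(-rT) = 0.9811793622
Theta = -S*exp(-qT)*phi(d1)*sigma/(2*sqrt(T)) + r*K*exp(-rT)*N(-d2) - q*S*exp(-qT)*N(-d1)
N(-d1) = 0.1687366248; N(-d2) = 0.2067504428; sqrt(T) = 0.7071067812
Term 1 = -9.5800 * 0.9836353794 * 0.2518449110 * 0.2000 / (2 * 0.7071067812) = -0.3356199957
Term 2 = 0.0380 * 8.4700 * 0.9811793622 * 0.2067504428 = 0.0652922839
Term 3 = -0.0330 * 9.5800 * 0.9836353794 * 0.1687366248 = -0.0524714358
Theta = -0.3356199957 + (0.0652922839) + (-0.0524714358) = -0.322799

Answer: Theta = -0.322799


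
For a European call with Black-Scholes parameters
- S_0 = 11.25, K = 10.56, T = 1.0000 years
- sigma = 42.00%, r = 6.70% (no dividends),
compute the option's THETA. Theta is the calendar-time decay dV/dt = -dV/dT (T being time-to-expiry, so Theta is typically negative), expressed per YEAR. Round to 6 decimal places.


Answer: Theta = -1.180464

Derivation:
d1 = 0.5202258342; d2 = 0.1002258342
phi(d1) = 0.3484515815; exp(-qT) = 1.0000000000; exp(-rT) = 0.9351952013
Theta = -S*exp(-qT)*phi(d1)*sigma/(2*sqrt(T)) - r*K*exp(-rT)*N(d2) + q*S*exp(-qT)*N(d1)
N(d1) = 0.6985469094; N(d2) = 0.5399174817; sqrt(T) = 1.0000000000
Term 1 = -11.2500 * 1.0000000000 * 0.3484515815 * 0.4200 / (2 * 1.0000000000) = -0.8232168613
Term 2 = -0.0670 * 10.5600 * 0.9351952013 * 0.5399174817 = -0.3572468269
Term 3 = 0 (no dividend yield, q = 0)
Theta = -0.8232168613 + (-0.3572468269) + (0.0000000000) = -1.180464


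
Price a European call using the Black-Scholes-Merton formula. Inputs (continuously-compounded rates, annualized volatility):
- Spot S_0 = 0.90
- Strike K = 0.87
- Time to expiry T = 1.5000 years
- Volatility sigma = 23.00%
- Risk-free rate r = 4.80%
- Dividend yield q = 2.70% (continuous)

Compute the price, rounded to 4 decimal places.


d1 = (ln(S/K) + (r - q + 0.5*sigma^2) * T) / (sigma * sqrt(T)) = 0.37302020
d2 = d1 - sigma * sqrt(T) = 0.09132888
exp(-rT) = 0.93053090; exp(-qT) = 0.96030916
C = S_0 * exp(-qT) * N(d1) - K * exp(-rT) * N(d2)
N(d1) = 0.64543329; N(d2) = 0.53638436
C = 0.9000 * 0.96030916 * 0.64543329 - 0.8700 * 0.93053090 * 0.53638436 = 0.1236

Answer: Price = 0.1236


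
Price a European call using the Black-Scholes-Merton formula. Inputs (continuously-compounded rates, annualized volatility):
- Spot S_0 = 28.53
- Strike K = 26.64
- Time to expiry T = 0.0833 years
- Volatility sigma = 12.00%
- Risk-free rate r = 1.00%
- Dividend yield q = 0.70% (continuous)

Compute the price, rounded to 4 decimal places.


Answer: Price = 1.9040

Derivation:
d1 = (ln(S/K) + (r - q + 0.5*sigma^2) * T) / (sigma * sqrt(T)) = 2.00357466
d2 = d1 - sigma * sqrt(T) = 1.96894057
exp(-rT) = 0.99916735; exp(-qT) = 0.99941707
C = S_0 * exp(-qT) * N(d1) - K * exp(-rT) * N(d2)
N(d1) = 0.97744218; N(d2) = 0.97552004
C = 28.5300 * 0.99941707 * 0.97744218 - 26.6400 * 0.99916735 * 0.97552004 = 1.9040
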